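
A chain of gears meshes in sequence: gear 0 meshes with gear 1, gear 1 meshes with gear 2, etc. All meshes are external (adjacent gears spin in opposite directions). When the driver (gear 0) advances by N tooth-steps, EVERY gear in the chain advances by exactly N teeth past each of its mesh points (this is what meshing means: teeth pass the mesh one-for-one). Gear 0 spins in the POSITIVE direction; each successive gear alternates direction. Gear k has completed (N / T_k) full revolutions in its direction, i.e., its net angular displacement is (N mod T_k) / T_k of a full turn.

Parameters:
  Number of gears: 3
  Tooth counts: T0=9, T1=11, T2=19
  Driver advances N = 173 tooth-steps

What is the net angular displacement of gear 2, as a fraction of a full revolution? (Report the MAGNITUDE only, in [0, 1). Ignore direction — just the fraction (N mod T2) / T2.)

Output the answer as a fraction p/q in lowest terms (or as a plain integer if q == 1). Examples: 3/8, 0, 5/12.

Answer: 2/19

Derivation:
Chain of 3 gears, tooth counts: [9, 11, 19]
  gear 0: T0=9, direction=positive, advance = 173 mod 9 = 2 teeth = 2/9 turn
  gear 1: T1=11, direction=negative, advance = 173 mod 11 = 8 teeth = 8/11 turn
  gear 2: T2=19, direction=positive, advance = 173 mod 19 = 2 teeth = 2/19 turn
Gear 2: 173 mod 19 = 2
Fraction = 2 / 19 = 2/19 (gcd(2,19)=1) = 2/19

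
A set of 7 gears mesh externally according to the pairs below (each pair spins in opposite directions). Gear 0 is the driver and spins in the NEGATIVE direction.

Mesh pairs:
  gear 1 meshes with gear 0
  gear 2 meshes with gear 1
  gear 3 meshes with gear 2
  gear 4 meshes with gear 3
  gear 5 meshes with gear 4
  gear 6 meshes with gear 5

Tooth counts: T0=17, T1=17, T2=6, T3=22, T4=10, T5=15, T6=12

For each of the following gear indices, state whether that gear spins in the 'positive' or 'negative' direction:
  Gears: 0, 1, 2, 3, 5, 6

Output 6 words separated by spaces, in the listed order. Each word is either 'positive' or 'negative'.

Answer: negative positive negative positive positive negative

Derivation:
Gear 0 (driver): negative (depth 0)
  gear 1: meshes with gear 0 -> depth 1 -> positive (opposite of gear 0)
  gear 2: meshes with gear 1 -> depth 2 -> negative (opposite of gear 1)
  gear 3: meshes with gear 2 -> depth 3 -> positive (opposite of gear 2)
  gear 4: meshes with gear 3 -> depth 4 -> negative (opposite of gear 3)
  gear 5: meshes with gear 4 -> depth 5 -> positive (opposite of gear 4)
  gear 6: meshes with gear 5 -> depth 6 -> negative (opposite of gear 5)
Queried indices 0, 1, 2, 3, 5, 6 -> negative, positive, negative, positive, positive, negative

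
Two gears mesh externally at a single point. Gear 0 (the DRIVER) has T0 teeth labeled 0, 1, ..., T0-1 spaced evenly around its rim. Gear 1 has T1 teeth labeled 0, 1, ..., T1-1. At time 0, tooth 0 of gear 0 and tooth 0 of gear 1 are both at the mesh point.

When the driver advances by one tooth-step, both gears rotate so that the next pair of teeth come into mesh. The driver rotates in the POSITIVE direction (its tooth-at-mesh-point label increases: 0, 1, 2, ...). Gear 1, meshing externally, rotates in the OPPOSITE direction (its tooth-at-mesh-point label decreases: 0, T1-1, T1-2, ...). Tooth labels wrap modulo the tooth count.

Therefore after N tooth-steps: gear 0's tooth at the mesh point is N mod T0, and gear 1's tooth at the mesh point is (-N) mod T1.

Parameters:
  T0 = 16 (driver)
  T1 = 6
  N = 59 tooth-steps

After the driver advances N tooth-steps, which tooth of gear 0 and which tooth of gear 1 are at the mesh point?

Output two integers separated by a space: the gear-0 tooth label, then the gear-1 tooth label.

Gear 0 (driver, T0=16): tooth at mesh = N mod T0
  59 = 3 * 16 + 11, so 59 mod 16 = 11
  gear 0 tooth = 11
Gear 1 (driven, T1=6): tooth at mesh = (-N) mod T1
  59 = 9 * 6 + 5, so 59 mod 6 = 5
  (-59) mod 6 = (-5) mod 6 = 6 - 5 = 1
Mesh after 59 steps: gear-0 tooth 11 meets gear-1 tooth 1

Answer: 11 1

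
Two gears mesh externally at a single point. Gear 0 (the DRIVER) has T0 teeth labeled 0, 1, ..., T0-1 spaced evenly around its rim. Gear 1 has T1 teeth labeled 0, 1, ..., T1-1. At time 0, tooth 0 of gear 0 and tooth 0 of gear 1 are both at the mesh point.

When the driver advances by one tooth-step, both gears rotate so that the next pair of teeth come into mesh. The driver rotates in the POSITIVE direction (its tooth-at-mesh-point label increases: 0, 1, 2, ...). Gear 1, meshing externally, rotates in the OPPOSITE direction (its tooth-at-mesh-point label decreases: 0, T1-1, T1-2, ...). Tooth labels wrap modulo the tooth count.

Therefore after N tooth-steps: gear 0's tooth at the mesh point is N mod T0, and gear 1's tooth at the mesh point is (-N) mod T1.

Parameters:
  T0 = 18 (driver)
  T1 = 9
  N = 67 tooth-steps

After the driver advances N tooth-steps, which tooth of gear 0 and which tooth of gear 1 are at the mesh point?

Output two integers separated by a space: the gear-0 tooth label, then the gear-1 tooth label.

Gear 0 (driver, T0=18): tooth at mesh = N mod T0
  67 = 3 * 18 + 13, so 67 mod 18 = 13
  gear 0 tooth = 13
Gear 1 (driven, T1=9): tooth at mesh = (-N) mod T1
  67 = 7 * 9 + 4, so 67 mod 9 = 4
  (-67) mod 9 = (-4) mod 9 = 9 - 4 = 5
Mesh after 67 steps: gear-0 tooth 13 meets gear-1 tooth 5

Answer: 13 5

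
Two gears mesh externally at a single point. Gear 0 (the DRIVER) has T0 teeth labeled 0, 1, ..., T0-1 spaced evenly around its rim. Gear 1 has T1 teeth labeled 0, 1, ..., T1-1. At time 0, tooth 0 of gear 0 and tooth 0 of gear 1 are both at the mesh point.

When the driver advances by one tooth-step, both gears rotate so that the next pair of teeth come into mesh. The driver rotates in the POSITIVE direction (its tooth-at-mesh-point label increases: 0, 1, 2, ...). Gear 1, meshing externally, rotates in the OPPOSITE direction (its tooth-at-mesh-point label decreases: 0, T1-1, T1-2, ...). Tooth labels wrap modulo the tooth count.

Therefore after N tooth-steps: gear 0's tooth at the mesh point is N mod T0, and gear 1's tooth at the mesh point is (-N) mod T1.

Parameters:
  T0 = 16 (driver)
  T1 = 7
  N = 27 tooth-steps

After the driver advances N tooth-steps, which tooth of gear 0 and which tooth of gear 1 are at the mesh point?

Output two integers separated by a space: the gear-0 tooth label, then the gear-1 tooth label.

Answer: 11 1

Derivation:
Gear 0 (driver, T0=16): tooth at mesh = N mod T0
  27 = 1 * 16 + 11, so 27 mod 16 = 11
  gear 0 tooth = 11
Gear 1 (driven, T1=7): tooth at mesh = (-N) mod T1
  27 = 3 * 7 + 6, so 27 mod 7 = 6
  (-27) mod 7 = (-6) mod 7 = 7 - 6 = 1
Mesh after 27 steps: gear-0 tooth 11 meets gear-1 tooth 1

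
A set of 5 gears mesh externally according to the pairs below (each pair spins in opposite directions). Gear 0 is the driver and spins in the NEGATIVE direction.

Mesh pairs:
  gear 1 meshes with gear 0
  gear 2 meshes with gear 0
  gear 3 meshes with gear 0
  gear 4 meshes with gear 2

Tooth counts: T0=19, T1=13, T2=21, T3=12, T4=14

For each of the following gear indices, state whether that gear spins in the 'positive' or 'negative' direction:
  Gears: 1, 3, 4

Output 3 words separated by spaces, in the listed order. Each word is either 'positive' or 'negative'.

Gear 0 (driver): negative (depth 0)
  gear 1: meshes with gear 0 -> depth 1 -> positive (opposite of gear 0)
  gear 2: meshes with gear 0 -> depth 1 -> positive (opposite of gear 0)
  gear 3: meshes with gear 0 -> depth 1 -> positive (opposite of gear 0)
  gear 4: meshes with gear 2 -> depth 2 -> negative (opposite of gear 2)
Queried indices 1, 3, 4 -> positive, positive, negative

Answer: positive positive negative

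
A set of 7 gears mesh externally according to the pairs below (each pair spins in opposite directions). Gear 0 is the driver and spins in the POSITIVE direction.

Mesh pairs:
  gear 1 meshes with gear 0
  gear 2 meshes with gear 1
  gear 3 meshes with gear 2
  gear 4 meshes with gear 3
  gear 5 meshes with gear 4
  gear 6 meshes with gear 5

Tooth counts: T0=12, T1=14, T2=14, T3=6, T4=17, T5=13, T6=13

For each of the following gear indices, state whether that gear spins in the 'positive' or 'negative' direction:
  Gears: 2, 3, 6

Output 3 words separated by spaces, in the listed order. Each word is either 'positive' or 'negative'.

Gear 0 (driver): positive (depth 0)
  gear 1: meshes with gear 0 -> depth 1 -> negative (opposite of gear 0)
  gear 2: meshes with gear 1 -> depth 2 -> positive (opposite of gear 1)
  gear 3: meshes with gear 2 -> depth 3 -> negative (opposite of gear 2)
  gear 4: meshes with gear 3 -> depth 4 -> positive (opposite of gear 3)
  gear 5: meshes with gear 4 -> depth 5 -> negative (opposite of gear 4)
  gear 6: meshes with gear 5 -> depth 6 -> positive (opposite of gear 5)
Queried indices 2, 3, 6 -> positive, negative, positive

Answer: positive negative positive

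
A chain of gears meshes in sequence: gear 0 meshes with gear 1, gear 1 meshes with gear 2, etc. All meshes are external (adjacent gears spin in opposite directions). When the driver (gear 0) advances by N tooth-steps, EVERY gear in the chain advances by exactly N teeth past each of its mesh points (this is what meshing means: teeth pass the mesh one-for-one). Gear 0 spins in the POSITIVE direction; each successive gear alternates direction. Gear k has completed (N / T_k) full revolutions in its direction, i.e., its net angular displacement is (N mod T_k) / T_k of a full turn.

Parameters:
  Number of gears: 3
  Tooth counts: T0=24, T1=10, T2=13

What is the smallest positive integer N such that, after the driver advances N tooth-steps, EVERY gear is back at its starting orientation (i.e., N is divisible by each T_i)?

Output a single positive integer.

Gear k returns to start when N is a multiple of T_k.
All gears at start simultaneously when N is a common multiple of [24, 10, 13]; the smallest such N is lcm(24, 10, 13).
Start: lcm = T0 = 24
Fold in T1=10: gcd(24, 10) = 2; lcm(24, 10) = 24 * 10 / 2 = 240 / 2 = 120
Fold in T2=13: gcd(120, 13) = 1; lcm(120, 13) = 120 * 13 / 1 = 1560 / 1 = 1560
Full cycle length = 1560

Answer: 1560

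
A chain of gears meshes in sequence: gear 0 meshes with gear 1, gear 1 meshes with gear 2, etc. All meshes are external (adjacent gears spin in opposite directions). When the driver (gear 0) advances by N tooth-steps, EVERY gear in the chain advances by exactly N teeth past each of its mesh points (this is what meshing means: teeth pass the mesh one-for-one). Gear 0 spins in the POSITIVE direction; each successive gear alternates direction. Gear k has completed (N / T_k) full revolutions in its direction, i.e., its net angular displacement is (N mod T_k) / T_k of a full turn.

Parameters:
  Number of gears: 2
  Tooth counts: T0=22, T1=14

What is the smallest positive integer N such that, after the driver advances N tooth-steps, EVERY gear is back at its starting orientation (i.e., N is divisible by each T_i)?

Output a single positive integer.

Answer: 154

Derivation:
Gear k returns to start when N is a multiple of T_k.
All gears at start simultaneously when N is a common multiple of [22, 14]; the smallest such N is lcm(22, 14).
Start: lcm = T0 = 22
Fold in T1=14: gcd(22, 14) = 2; lcm(22, 14) = 22 * 14 / 2 = 308 / 2 = 154
Full cycle length = 154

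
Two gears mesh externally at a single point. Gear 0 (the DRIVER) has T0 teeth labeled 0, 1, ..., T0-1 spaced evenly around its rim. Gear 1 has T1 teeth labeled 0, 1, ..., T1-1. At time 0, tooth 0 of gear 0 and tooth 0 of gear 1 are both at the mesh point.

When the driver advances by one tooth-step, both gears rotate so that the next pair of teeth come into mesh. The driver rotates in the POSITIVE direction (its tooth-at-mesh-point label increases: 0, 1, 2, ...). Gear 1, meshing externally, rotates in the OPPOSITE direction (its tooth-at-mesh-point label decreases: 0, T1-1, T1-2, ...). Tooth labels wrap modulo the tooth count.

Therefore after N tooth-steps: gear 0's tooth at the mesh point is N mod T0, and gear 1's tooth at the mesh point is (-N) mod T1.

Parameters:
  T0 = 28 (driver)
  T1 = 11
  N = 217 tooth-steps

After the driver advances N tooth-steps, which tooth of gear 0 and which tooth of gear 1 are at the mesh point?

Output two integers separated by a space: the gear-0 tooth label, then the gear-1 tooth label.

Gear 0 (driver, T0=28): tooth at mesh = N mod T0
  217 = 7 * 28 + 21, so 217 mod 28 = 21
  gear 0 tooth = 21
Gear 1 (driven, T1=11): tooth at mesh = (-N) mod T1
  217 = 19 * 11 + 8, so 217 mod 11 = 8
  (-217) mod 11 = (-8) mod 11 = 11 - 8 = 3
Mesh after 217 steps: gear-0 tooth 21 meets gear-1 tooth 3

Answer: 21 3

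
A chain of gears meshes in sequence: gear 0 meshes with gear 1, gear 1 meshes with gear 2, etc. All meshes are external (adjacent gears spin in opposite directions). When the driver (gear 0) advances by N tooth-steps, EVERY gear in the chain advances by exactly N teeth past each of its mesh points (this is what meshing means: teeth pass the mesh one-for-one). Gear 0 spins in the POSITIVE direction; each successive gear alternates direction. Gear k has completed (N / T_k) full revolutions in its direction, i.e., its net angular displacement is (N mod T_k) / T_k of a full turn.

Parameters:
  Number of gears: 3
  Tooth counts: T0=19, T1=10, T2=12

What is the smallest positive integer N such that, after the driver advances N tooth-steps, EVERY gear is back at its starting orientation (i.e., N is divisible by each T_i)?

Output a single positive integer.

Answer: 1140

Derivation:
Gear k returns to start when N is a multiple of T_k.
All gears at start simultaneously when N is a common multiple of [19, 10, 12]; the smallest such N is lcm(19, 10, 12).
Start: lcm = T0 = 19
Fold in T1=10: gcd(19, 10) = 1; lcm(19, 10) = 19 * 10 / 1 = 190 / 1 = 190
Fold in T2=12: gcd(190, 12) = 2; lcm(190, 12) = 190 * 12 / 2 = 2280 / 2 = 1140
Full cycle length = 1140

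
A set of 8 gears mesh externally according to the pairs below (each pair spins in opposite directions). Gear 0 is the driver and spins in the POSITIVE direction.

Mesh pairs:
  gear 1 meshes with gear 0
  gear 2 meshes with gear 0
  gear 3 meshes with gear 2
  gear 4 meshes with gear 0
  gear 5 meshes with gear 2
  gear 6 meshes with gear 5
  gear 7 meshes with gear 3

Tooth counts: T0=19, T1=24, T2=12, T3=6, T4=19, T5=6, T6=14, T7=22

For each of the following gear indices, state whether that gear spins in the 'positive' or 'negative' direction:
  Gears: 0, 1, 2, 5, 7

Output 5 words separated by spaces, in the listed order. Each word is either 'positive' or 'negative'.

Gear 0 (driver): positive (depth 0)
  gear 1: meshes with gear 0 -> depth 1 -> negative (opposite of gear 0)
  gear 2: meshes with gear 0 -> depth 1 -> negative (opposite of gear 0)
  gear 3: meshes with gear 2 -> depth 2 -> positive (opposite of gear 2)
  gear 4: meshes with gear 0 -> depth 1 -> negative (opposite of gear 0)
  gear 5: meshes with gear 2 -> depth 2 -> positive (opposite of gear 2)
  gear 6: meshes with gear 5 -> depth 3 -> negative (opposite of gear 5)
  gear 7: meshes with gear 3 -> depth 3 -> negative (opposite of gear 3)
Queried indices 0, 1, 2, 5, 7 -> positive, negative, negative, positive, negative

Answer: positive negative negative positive negative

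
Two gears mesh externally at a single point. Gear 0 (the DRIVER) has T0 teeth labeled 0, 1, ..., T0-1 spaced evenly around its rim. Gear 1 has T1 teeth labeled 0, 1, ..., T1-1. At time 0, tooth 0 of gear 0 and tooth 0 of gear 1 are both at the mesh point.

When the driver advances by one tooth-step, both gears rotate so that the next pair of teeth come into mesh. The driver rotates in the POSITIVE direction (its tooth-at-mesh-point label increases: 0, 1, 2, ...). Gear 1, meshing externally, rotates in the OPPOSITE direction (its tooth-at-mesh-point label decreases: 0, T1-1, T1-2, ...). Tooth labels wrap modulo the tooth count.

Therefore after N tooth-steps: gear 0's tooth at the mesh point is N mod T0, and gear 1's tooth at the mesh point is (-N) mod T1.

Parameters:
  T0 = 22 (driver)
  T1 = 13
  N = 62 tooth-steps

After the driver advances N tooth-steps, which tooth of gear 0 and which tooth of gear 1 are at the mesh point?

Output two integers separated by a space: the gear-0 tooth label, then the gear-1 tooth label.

Answer: 18 3

Derivation:
Gear 0 (driver, T0=22): tooth at mesh = N mod T0
  62 = 2 * 22 + 18, so 62 mod 22 = 18
  gear 0 tooth = 18
Gear 1 (driven, T1=13): tooth at mesh = (-N) mod T1
  62 = 4 * 13 + 10, so 62 mod 13 = 10
  (-62) mod 13 = (-10) mod 13 = 13 - 10 = 3
Mesh after 62 steps: gear-0 tooth 18 meets gear-1 tooth 3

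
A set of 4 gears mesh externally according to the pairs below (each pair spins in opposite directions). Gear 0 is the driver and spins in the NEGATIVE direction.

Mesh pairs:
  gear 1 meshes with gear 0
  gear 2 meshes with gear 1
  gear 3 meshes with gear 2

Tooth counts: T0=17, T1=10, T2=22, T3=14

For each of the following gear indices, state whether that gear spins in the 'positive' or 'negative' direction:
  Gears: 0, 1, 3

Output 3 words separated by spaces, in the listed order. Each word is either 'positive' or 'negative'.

Gear 0 (driver): negative (depth 0)
  gear 1: meshes with gear 0 -> depth 1 -> positive (opposite of gear 0)
  gear 2: meshes with gear 1 -> depth 2 -> negative (opposite of gear 1)
  gear 3: meshes with gear 2 -> depth 3 -> positive (opposite of gear 2)
Queried indices 0, 1, 3 -> negative, positive, positive

Answer: negative positive positive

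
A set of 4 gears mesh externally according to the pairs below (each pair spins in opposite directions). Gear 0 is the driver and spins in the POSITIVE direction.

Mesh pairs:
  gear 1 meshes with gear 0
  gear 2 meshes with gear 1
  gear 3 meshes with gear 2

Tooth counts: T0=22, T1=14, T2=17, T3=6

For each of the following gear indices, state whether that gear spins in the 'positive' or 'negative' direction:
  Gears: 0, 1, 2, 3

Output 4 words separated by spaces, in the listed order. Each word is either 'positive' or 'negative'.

Gear 0 (driver): positive (depth 0)
  gear 1: meshes with gear 0 -> depth 1 -> negative (opposite of gear 0)
  gear 2: meshes with gear 1 -> depth 2 -> positive (opposite of gear 1)
  gear 3: meshes with gear 2 -> depth 3 -> negative (opposite of gear 2)
Queried indices 0, 1, 2, 3 -> positive, negative, positive, negative

Answer: positive negative positive negative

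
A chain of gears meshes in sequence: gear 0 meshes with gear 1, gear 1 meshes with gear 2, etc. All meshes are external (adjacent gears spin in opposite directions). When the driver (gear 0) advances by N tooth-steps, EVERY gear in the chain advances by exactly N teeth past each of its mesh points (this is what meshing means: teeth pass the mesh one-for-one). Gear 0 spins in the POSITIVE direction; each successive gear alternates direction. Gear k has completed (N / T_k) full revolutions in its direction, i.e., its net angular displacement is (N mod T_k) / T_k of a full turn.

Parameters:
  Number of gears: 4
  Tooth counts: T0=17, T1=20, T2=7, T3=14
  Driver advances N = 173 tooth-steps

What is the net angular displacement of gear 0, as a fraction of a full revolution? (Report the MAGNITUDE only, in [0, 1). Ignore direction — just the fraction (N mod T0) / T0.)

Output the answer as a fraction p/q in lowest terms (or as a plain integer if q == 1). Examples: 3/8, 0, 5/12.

Answer: 3/17

Derivation:
Chain of 4 gears, tooth counts: [17, 20, 7, 14]
  gear 0: T0=17, direction=positive, advance = 173 mod 17 = 3 teeth = 3/17 turn
  gear 1: T1=20, direction=negative, advance = 173 mod 20 = 13 teeth = 13/20 turn
  gear 2: T2=7, direction=positive, advance = 173 mod 7 = 5 teeth = 5/7 turn
  gear 3: T3=14, direction=negative, advance = 173 mod 14 = 5 teeth = 5/14 turn
Gear 0: 173 mod 17 = 3
Fraction = 3 / 17 = 3/17 (gcd(3,17)=1) = 3/17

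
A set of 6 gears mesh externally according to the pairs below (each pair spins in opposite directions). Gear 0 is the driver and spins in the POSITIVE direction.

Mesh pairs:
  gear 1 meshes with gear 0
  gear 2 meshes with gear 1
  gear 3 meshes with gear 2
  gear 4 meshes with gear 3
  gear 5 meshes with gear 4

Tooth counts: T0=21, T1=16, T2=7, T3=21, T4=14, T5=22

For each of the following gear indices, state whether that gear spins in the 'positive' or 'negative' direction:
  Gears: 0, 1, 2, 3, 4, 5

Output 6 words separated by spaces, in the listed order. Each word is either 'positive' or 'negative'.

Gear 0 (driver): positive (depth 0)
  gear 1: meshes with gear 0 -> depth 1 -> negative (opposite of gear 0)
  gear 2: meshes with gear 1 -> depth 2 -> positive (opposite of gear 1)
  gear 3: meshes with gear 2 -> depth 3 -> negative (opposite of gear 2)
  gear 4: meshes with gear 3 -> depth 4 -> positive (opposite of gear 3)
  gear 5: meshes with gear 4 -> depth 5 -> negative (opposite of gear 4)
Queried indices 0, 1, 2, 3, 4, 5 -> positive, negative, positive, negative, positive, negative

Answer: positive negative positive negative positive negative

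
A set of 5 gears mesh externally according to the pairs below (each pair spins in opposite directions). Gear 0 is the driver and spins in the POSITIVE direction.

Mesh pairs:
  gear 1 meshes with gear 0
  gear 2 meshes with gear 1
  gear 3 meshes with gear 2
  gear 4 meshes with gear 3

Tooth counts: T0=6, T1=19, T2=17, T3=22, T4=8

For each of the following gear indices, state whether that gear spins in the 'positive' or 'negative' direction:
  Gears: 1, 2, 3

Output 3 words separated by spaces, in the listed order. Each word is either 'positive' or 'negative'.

Answer: negative positive negative

Derivation:
Gear 0 (driver): positive (depth 0)
  gear 1: meshes with gear 0 -> depth 1 -> negative (opposite of gear 0)
  gear 2: meshes with gear 1 -> depth 2 -> positive (opposite of gear 1)
  gear 3: meshes with gear 2 -> depth 3 -> negative (opposite of gear 2)
  gear 4: meshes with gear 3 -> depth 4 -> positive (opposite of gear 3)
Queried indices 1, 2, 3 -> negative, positive, negative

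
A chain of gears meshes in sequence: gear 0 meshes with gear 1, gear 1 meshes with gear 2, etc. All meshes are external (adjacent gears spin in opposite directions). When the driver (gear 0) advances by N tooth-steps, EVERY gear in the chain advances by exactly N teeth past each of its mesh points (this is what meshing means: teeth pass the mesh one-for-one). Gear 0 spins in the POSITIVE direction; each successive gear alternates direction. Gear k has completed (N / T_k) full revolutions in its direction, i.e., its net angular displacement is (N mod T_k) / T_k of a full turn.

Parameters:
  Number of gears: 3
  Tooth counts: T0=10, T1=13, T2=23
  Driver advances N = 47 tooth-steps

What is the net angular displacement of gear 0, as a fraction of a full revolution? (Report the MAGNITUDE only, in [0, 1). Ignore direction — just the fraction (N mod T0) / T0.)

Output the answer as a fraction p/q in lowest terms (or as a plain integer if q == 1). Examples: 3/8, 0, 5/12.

Answer: 7/10

Derivation:
Chain of 3 gears, tooth counts: [10, 13, 23]
  gear 0: T0=10, direction=positive, advance = 47 mod 10 = 7 teeth = 7/10 turn
  gear 1: T1=13, direction=negative, advance = 47 mod 13 = 8 teeth = 8/13 turn
  gear 2: T2=23, direction=positive, advance = 47 mod 23 = 1 teeth = 1/23 turn
Gear 0: 47 mod 10 = 7
Fraction = 7 / 10 = 7/10 (gcd(7,10)=1) = 7/10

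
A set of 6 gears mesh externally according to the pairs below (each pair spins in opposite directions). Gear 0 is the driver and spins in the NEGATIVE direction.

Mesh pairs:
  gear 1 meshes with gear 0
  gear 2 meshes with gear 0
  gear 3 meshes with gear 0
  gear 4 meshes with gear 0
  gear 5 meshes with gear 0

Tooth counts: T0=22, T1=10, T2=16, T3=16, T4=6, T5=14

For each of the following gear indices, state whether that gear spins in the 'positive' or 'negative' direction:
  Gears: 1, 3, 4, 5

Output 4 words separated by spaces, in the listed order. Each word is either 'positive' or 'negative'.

Gear 0 (driver): negative (depth 0)
  gear 1: meshes with gear 0 -> depth 1 -> positive (opposite of gear 0)
  gear 2: meshes with gear 0 -> depth 1 -> positive (opposite of gear 0)
  gear 3: meshes with gear 0 -> depth 1 -> positive (opposite of gear 0)
  gear 4: meshes with gear 0 -> depth 1 -> positive (opposite of gear 0)
  gear 5: meshes with gear 0 -> depth 1 -> positive (opposite of gear 0)
Queried indices 1, 3, 4, 5 -> positive, positive, positive, positive

Answer: positive positive positive positive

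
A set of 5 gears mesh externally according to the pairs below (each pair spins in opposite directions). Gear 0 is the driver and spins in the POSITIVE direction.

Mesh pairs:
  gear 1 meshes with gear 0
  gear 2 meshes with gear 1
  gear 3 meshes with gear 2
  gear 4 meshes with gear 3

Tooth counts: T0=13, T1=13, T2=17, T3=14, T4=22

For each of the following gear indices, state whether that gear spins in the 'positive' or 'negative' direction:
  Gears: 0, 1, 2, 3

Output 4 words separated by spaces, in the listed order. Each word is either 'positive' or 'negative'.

Gear 0 (driver): positive (depth 0)
  gear 1: meshes with gear 0 -> depth 1 -> negative (opposite of gear 0)
  gear 2: meshes with gear 1 -> depth 2 -> positive (opposite of gear 1)
  gear 3: meshes with gear 2 -> depth 3 -> negative (opposite of gear 2)
  gear 4: meshes with gear 3 -> depth 4 -> positive (opposite of gear 3)
Queried indices 0, 1, 2, 3 -> positive, negative, positive, negative

Answer: positive negative positive negative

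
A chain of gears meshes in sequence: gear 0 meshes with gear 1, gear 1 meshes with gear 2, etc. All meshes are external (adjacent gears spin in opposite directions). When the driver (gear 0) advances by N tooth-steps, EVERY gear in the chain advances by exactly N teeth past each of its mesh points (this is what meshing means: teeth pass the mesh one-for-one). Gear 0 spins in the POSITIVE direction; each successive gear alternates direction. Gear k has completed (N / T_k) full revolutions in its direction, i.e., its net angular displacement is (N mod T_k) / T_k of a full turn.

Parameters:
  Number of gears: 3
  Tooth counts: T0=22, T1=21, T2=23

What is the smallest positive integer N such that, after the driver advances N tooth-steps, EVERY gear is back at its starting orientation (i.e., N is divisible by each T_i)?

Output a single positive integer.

Answer: 10626

Derivation:
Gear k returns to start when N is a multiple of T_k.
All gears at start simultaneously when N is a common multiple of [22, 21, 23]; the smallest such N is lcm(22, 21, 23).
Start: lcm = T0 = 22
Fold in T1=21: gcd(22, 21) = 1; lcm(22, 21) = 22 * 21 / 1 = 462 / 1 = 462
Fold in T2=23: gcd(462, 23) = 1; lcm(462, 23) = 462 * 23 / 1 = 10626 / 1 = 10626
Full cycle length = 10626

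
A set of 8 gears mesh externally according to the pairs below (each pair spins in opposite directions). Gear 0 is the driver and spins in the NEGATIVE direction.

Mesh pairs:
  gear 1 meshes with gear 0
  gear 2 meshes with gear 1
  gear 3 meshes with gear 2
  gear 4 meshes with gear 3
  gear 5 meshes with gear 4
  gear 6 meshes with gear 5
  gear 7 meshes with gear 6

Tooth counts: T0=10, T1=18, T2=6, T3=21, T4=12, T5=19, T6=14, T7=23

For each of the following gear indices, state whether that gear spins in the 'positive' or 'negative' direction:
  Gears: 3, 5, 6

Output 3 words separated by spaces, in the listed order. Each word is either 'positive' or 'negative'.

Gear 0 (driver): negative (depth 0)
  gear 1: meshes with gear 0 -> depth 1 -> positive (opposite of gear 0)
  gear 2: meshes with gear 1 -> depth 2 -> negative (opposite of gear 1)
  gear 3: meshes with gear 2 -> depth 3 -> positive (opposite of gear 2)
  gear 4: meshes with gear 3 -> depth 4 -> negative (opposite of gear 3)
  gear 5: meshes with gear 4 -> depth 5 -> positive (opposite of gear 4)
  gear 6: meshes with gear 5 -> depth 6 -> negative (opposite of gear 5)
  gear 7: meshes with gear 6 -> depth 7 -> positive (opposite of gear 6)
Queried indices 3, 5, 6 -> positive, positive, negative

Answer: positive positive negative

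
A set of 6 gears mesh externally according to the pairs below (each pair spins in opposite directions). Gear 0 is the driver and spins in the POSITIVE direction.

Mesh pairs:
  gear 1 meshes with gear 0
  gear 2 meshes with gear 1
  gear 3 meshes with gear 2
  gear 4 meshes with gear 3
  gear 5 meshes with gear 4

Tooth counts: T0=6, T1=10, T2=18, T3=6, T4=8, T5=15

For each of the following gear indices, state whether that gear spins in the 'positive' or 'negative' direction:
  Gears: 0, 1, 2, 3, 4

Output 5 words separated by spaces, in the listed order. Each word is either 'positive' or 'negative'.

Gear 0 (driver): positive (depth 0)
  gear 1: meshes with gear 0 -> depth 1 -> negative (opposite of gear 0)
  gear 2: meshes with gear 1 -> depth 2 -> positive (opposite of gear 1)
  gear 3: meshes with gear 2 -> depth 3 -> negative (opposite of gear 2)
  gear 4: meshes with gear 3 -> depth 4 -> positive (opposite of gear 3)
  gear 5: meshes with gear 4 -> depth 5 -> negative (opposite of gear 4)
Queried indices 0, 1, 2, 3, 4 -> positive, negative, positive, negative, positive

Answer: positive negative positive negative positive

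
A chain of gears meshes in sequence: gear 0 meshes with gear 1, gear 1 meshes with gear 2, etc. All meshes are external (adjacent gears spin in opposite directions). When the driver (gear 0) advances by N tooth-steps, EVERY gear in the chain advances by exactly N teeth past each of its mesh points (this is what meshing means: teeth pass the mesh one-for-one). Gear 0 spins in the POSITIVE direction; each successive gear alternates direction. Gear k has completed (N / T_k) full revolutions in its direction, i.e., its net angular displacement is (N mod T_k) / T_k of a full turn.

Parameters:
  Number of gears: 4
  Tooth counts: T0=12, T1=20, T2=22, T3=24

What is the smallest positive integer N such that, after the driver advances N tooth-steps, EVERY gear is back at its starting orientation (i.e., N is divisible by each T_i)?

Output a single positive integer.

Gear k returns to start when N is a multiple of T_k.
All gears at start simultaneously when N is a common multiple of [12, 20, 22, 24]; the smallest such N is lcm(12, 20, 22, 24).
Start: lcm = T0 = 12
Fold in T1=20: gcd(12, 20) = 4; lcm(12, 20) = 12 * 20 / 4 = 240 / 4 = 60
Fold in T2=22: gcd(60, 22) = 2; lcm(60, 22) = 60 * 22 / 2 = 1320 / 2 = 660
Fold in T3=24: gcd(660, 24) = 12; lcm(660, 24) = 660 * 24 / 12 = 15840 / 12 = 1320
Full cycle length = 1320

Answer: 1320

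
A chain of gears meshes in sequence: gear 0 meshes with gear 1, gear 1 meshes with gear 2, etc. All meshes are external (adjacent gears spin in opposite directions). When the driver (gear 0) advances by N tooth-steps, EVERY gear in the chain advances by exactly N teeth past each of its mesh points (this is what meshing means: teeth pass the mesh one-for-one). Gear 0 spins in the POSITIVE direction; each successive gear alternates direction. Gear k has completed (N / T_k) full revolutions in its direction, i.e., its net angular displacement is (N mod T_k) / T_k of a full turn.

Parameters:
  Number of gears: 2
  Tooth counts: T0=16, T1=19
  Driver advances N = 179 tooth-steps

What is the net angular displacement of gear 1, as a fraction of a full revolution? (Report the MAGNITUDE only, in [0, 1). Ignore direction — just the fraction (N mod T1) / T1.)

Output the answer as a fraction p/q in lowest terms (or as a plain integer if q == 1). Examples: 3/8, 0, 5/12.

Chain of 2 gears, tooth counts: [16, 19]
  gear 0: T0=16, direction=positive, advance = 179 mod 16 = 3 teeth = 3/16 turn
  gear 1: T1=19, direction=negative, advance = 179 mod 19 = 8 teeth = 8/19 turn
Gear 1: 179 mod 19 = 8
Fraction = 8 / 19 = 8/19 (gcd(8,19)=1) = 8/19

Answer: 8/19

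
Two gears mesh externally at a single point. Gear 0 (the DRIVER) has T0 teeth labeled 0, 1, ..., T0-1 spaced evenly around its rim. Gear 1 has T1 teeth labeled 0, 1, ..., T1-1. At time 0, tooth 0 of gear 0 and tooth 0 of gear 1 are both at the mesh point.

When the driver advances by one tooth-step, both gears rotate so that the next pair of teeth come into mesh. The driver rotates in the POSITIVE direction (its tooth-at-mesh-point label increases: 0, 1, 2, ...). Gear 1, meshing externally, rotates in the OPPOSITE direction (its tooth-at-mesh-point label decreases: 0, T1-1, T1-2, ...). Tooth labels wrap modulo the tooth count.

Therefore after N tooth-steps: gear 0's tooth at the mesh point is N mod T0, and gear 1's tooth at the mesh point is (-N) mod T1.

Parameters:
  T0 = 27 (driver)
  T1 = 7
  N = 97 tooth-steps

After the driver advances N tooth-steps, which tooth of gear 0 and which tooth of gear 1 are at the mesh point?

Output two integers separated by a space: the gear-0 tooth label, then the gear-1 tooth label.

Answer: 16 1

Derivation:
Gear 0 (driver, T0=27): tooth at mesh = N mod T0
  97 = 3 * 27 + 16, so 97 mod 27 = 16
  gear 0 tooth = 16
Gear 1 (driven, T1=7): tooth at mesh = (-N) mod T1
  97 = 13 * 7 + 6, so 97 mod 7 = 6
  (-97) mod 7 = (-6) mod 7 = 7 - 6 = 1
Mesh after 97 steps: gear-0 tooth 16 meets gear-1 tooth 1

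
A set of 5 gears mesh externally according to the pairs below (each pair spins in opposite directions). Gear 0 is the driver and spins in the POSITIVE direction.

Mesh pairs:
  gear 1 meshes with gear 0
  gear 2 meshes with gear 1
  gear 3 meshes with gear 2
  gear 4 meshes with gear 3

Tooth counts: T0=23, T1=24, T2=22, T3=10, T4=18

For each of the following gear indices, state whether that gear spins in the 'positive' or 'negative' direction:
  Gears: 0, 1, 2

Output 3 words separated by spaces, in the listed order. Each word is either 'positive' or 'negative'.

Answer: positive negative positive

Derivation:
Gear 0 (driver): positive (depth 0)
  gear 1: meshes with gear 0 -> depth 1 -> negative (opposite of gear 0)
  gear 2: meshes with gear 1 -> depth 2 -> positive (opposite of gear 1)
  gear 3: meshes with gear 2 -> depth 3 -> negative (opposite of gear 2)
  gear 4: meshes with gear 3 -> depth 4 -> positive (opposite of gear 3)
Queried indices 0, 1, 2 -> positive, negative, positive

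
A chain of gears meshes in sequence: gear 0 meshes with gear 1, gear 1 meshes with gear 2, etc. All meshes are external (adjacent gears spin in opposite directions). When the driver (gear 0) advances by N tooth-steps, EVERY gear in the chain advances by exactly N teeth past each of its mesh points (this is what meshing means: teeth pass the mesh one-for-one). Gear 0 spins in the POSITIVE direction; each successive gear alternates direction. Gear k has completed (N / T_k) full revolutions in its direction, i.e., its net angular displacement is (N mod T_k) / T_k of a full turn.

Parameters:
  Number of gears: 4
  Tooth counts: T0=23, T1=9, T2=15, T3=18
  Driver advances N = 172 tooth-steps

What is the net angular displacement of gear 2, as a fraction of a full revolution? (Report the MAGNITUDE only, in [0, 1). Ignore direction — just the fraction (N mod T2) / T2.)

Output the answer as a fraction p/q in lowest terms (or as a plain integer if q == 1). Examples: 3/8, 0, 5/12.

Answer: 7/15

Derivation:
Chain of 4 gears, tooth counts: [23, 9, 15, 18]
  gear 0: T0=23, direction=positive, advance = 172 mod 23 = 11 teeth = 11/23 turn
  gear 1: T1=9, direction=negative, advance = 172 mod 9 = 1 teeth = 1/9 turn
  gear 2: T2=15, direction=positive, advance = 172 mod 15 = 7 teeth = 7/15 turn
  gear 3: T3=18, direction=negative, advance = 172 mod 18 = 10 teeth = 10/18 turn
Gear 2: 172 mod 15 = 7
Fraction = 7 / 15 = 7/15 (gcd(7,15)=1) = 7/15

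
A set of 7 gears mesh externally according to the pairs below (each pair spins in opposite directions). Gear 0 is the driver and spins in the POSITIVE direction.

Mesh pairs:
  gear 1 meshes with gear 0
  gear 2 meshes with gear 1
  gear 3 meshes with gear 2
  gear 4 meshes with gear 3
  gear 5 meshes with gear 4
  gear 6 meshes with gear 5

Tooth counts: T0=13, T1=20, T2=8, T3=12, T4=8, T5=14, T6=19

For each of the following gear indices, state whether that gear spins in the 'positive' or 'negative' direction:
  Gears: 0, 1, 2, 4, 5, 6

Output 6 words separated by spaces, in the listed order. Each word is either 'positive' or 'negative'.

Answer: positive negative positive positive negative positive

Derivation:
Gear 0 (driver): positive (depth 0)
  gear 1: meshes with gear 0 -> depth 1 -> negative (opposite of gear 0)
  gear 2: meshes with gear 1 -> depth 2 -> positive (opposite of gear 1)
  gear 3: meshes with gear 2 -> depth 3 -> negative (opposite of gear 2)
  gear 4: meshes with gear 3 -> depth 4 -> positive (opposite of gear 3)
  gear 5: meshes with gear 4 -> depth 5 -> negative (opposite of gear 4)
  gear 6: meshes with gear 5 -> depth 6 -> positive (opposite of gear 5)
Queried indices 0, 1, 2, 4, 5, 6 -> positive, negative, positive, positive, negative, positive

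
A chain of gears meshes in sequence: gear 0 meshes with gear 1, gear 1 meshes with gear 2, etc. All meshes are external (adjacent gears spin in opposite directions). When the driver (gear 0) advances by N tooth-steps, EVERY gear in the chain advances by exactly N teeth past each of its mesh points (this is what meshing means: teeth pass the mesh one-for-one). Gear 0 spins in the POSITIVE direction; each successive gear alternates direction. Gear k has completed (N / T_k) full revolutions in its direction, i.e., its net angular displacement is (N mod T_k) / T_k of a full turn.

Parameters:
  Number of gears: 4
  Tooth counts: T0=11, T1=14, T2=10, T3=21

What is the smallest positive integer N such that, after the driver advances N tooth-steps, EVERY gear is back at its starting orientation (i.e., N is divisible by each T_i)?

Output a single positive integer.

Answer: 2310

Derivation:
Gear k returns to start when N is a multiple of T_k.
All gears at start simultaneously when N is a common multiple of [11, 14, 10, 21]; the smallest such N is lcm(11, 14, 10, 21).
Start: lcm = T0 = 11
Fold in T1=14: gcd(11, 14) = 1; lcm(11, 14) = 11 * 14 / 1 = 154 / 1 = 154
Fold in T2=10: gcd(154, 10) = 2; lcm(154, 10) = 154 * 10 / 2 = 1540 / 2 = 770
Fold in T3=21: gcd(770, 21) = 7; lcm(770, 21) = 770 * 21 / 7 = 16170 / 7 = 2310
Full cycle length = 2310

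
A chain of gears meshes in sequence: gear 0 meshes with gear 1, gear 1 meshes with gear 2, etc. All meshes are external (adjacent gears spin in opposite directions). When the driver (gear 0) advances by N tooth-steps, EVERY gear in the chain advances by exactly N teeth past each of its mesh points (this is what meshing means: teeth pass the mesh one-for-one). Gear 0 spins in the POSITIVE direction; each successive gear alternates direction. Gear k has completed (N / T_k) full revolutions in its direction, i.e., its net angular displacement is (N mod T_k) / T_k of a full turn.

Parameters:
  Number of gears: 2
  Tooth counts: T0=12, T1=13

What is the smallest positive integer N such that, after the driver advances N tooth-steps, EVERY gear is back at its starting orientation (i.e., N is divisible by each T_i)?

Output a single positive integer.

Gear k returns to start when N is a multiple of T_k.
All gears at start simultaneously when N is a common multiple of [12, 13]; the smallest such N is lcm(12, 13).
Start: lcm = T0 = 12
Fold in T1=13: gcd(12, 13) = 1; lcm(12, 13) = 12 * 13 / 1 = 156 / 1 = 156
Full cycle length = 156

Answer: 156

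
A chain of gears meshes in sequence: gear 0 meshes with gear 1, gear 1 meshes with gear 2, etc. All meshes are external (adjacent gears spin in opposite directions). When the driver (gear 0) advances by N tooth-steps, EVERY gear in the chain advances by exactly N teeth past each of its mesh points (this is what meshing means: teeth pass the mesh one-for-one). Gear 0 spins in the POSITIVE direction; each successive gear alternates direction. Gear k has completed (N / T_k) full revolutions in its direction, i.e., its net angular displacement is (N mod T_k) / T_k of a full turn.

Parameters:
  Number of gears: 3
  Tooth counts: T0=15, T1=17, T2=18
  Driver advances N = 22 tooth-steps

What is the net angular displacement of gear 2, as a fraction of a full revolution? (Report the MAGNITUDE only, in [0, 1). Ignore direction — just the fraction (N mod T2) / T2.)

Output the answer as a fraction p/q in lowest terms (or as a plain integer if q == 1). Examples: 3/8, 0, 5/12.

Chain of 3 gears, tooth counts: [15, 17, 18]
  gear 0: T0=15, direction=positive, advance = 22 mod 15 = 7 teeth = 7/15 turn
  gear 1: T1=17, direction=negative, advance = 22 mod 17 = 5 teeth = 5/17 turn
  gear 2: T2=18, direction=positive, advance = 22 mod 18 = 4 teeth = 4/18 turn
Gear 2: 22 mod 18 = 4
Fraction = 4 / 18 = 2/9 (gcd(4,18)=2) = 2/9

Answer: 2/9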